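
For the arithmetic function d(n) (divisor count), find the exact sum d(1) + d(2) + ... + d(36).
Σ_{n ≤ 36} d(n) = 140

Compute d(n) for each 1 ≤ n ≤ 36: d(1) = 1, d(2) = 2, d(3) = 2, d(4) = 3, d(5) = 2, d(6) = 4, d(7) = 2, d(8) = 4, d(9) = 3, d(10) = 4, d(11) = 2, d(12) = 6, d(13) = 2, d(14) = 4, d(15) = 4, d(16) = 5, d(17) = 2, d(18) = 6, d(19) = 2, d(20) = 6, d(21) = 4, d(22) = 4, d(23) = 2, d(24) = 8, d(25) = 3, d(26) = 4, d(27) = 4, d(28) = 6, d(29) = 2, d(30) = 8, d(31) = 2, d(32) = 6, d(33) = 4, d(34) = 4, d(35) = 4, d(36) = 9. Summing all 36 values: 140. (Dirichlet's divisor formula: Σ_{n ≤ x} d(n) = x ln(x) + (2γ − 1) x + O(√x). For x = 36, the asymptotic estimate is ≈ 134.57.)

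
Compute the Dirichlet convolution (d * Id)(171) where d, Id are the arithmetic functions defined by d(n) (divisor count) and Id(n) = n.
(d * Id)(171) = 378

Divisors of 171: [1, 3, 9, 19, 57, 171]. For each d | 171:
  d = 1: d(1) · Id(171/1) = 1 · 171 = 171
  d = 3: d(3) · Id(171/3) = 2 · 57 = 114
  d = 9: d(9) · Id(171/9) = 3 · 19 = 57
  d = 19: d(19) · Id(171/19) = 2 · 9 = 18
  d = 57: d(57) · Id(171/57) = 4 · 3 = 12
  d = 171: d(171) · Id(171/171) = 6 · 1 = 6
Summing: (d * Id)(171) = 171 + 114 + 57 + 18 + 12 + 6 = 378.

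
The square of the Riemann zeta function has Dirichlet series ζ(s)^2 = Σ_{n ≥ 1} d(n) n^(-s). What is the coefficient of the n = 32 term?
d(32) = 6

ζ(s)^2 = (Σ 1/m^s)(Σ 1/k^s). The coefficient of 1/n^s in the product is the number of ordered pairs (m, k) with mk = n, which equals d(n). For n = 32, divisors are [1, 2, 4, 8, 16, 32], so d(32) = 6.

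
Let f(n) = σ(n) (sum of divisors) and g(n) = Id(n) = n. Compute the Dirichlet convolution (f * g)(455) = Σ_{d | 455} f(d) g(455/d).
(σ * Id)(455) = 4455

Divisors of 455: [1, 5, 7, 13, 35, 65, 91, 455]. For each d | 455:
  d = 1: σ(1) · Id(455/1) = 1 · 455 = 455
  d = 5: σ(5) · Id(455/5) = 6 · 91 = 546
  d = 7: σ(7) · Id(455/7) = 8 · 65 = 520
  d = 13: σ(13) · Id(455/13) = 14 · 35 = 490
  d = 35: σ(35) · Id(455/35) = 48 · 13 = 624
  d = 65: σ(65) · Id(455/65) = 84 · 7 = 588
  d = 91: σ(91) · Id(455/91) = 112 · 5 = 560
  d = 455: σ(455) · Id(455/455) = 672 · 1 = 672
Summing: (σ * Id)(455) = 455 + 546 + 520 + 490 + 624 + 588 + 560 + 672 = 4455.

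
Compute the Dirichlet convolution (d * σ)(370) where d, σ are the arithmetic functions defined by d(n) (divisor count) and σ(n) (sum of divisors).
(d * σ)(370) = 1600

Divisors of 370: [1, 2, 5, 10, 37, 74, 185, 370]. For each d | 370:
  d = 1: d(1) · σ(370/1) = 1 · 684 = 684
  d = 2: d(2) · σ(370/2) = 2 · 228 = 456
  d = 5: d(5) · σ(370/5) = 2 · 114 = 228
  d = 10: d(10) · σ(370/10) = 4 · 38 = 152
  d = 37: d(37) · σ(370/37) = 2 · 18 = 36
  d = 74: d(74) · σ(370/74) = 4 · 6 = 24
  d = 185: d(185) · σ(370/185) = 4 · 3 = 12
  d = 370: d(370) · σ(370/370) = 8 · 1 = 8
Summing: (d * σ)(370) = 684 + 456 + 228 + 152 + 36 + 24 + 12 + 8 = 1600.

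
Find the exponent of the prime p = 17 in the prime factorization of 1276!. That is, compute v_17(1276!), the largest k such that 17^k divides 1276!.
v_17(1276!) = 79

Legendre's formula: v_p(n!) = Σ_{k ≥ 1} ⌊n / p^k⌋. For p = 17, n = 1276, the terms are:
  ⌊1276/17^1⌋ = ⌊1276/17⌋ = 75
  ⌊1276/17^2⌋ = ⌊1276/289⌋ = 4
(the next term ⌊1276/17^3⌋ = 0, terminating the sum). Summing: v_17(1276!) = 75 + 4 = 79.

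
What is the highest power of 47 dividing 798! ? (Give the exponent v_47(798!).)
v_47(798!) = 16

Legendre's formula: v_p(n!) = Σ_{k ≥ 1} ⌊n / p^k⌋. For p = 47, n = 798, the terms are:
  ⌊798/47^1⌋ = ⌊798/47⌋ = 16
(the next term ⌊798/47^2⌋ = 0, terminating the sum). Summing: v_47(798!) = 16 = 16.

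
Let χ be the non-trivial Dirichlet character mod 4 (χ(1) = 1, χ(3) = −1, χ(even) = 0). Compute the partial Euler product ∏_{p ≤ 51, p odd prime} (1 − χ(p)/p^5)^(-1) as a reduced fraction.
∏ = 7508883803148623376075754946450365737429310788606076172798130278074505/7537845509642297199917174706861149114875564283464393121061743521431552

The odd primes p ≤ 51 are [3, 5, 7, 11, 13, 17, 19, 23, 29, 31, 37, 41, 43, 47]. For each, χ(p) = 1 if p ≡ 1 mod 4, χ(p) = −1 if p ≡ 3 mod 4. Taking (1 − χ(p)/p^5)^(-1) = p^5/(p^5 − χ(p)): (1 − (-1)/3^5)^(-1) · (1 − (1)/5^5)^(-1) · (1 − (-1)/7^5)^(-1) · (1 − (-1)/11^5)^(-1) · (1 − (1)/13^5)^(-1) · (1 − (1)/17^5)^(-1) · (1 − (-1)/19^5)^(-1) · (1 − (-1)/23^5)^(-1) · (1 − (1)/29^5)^(-1) · (1 − (-1)/31^5)^(-1) · (1 − (1)/37^5)^(-1) · (1 − (1)/41^5)^(-1) · (1 − (-1)/43^5)^(-1) · (1 − (-1)/47^5)^(-1) = 7508883803148623376075754946450365737429310788606076172798130278074505/7537845509642297199917174706861149114875564283464393121061743521431552.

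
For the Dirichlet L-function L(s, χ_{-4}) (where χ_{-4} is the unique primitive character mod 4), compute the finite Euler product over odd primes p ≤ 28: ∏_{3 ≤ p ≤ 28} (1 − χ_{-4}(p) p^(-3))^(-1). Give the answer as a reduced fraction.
∏ = 177358697820836675/183046656872153088

The odd primes p ≤ 28 are [3, 5, 7, 11, 13, 17, 19, 23]. For each, χ(p) = 1 if p ≡ 1 mod 4, χ(p) = −1 if p ≡ 3 mod 4. Taking (1 − χ(p)/p^3)^(-1) = p^3/(p^3 − χ(p)): (1 − (-1)/3^3)^(-1) · (1 − (1)/5^3)^(-1) · (1 − (-1)/7^3)^(-1) · (1 − (-1)/11^3)^(-1) · (1 − (1)/13^3)^(-1) · (1 − (1)/17^3)^(-1) · (1 − (-1)/19^3)^(-1) · (1 − (-1)/23^3)^(-1) = 177358697820836675/183046656872153088.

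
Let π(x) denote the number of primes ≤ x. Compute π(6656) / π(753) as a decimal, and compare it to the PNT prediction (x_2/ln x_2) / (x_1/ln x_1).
π(6656)/π(753) = 857/133 ≈ 6.4436;  PNT prediction ≈ 6.6512.

π(753) = 133 and π(6656) = 857, so π(6656)/π(753) ≈ 6.4436. The PNT-predicted ratio is (6656/ln(6656)) / (753/ln(753)) ≈ 6.6512. The two agree to within a few percent, as expected.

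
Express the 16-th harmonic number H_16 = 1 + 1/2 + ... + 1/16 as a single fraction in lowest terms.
H_16 = 2436559/720720

Direct summation: H_16 = 1 + 1/2 + ... + 1/16. The least common denominator is lcm(1, ..., 16) = 720720; over this denominator the numerator is 720720 + 360360 + 240240 + 180180 + 144144 + 120120 + 102960 + 90090 + 80080 + 72072 + 65520 + 60060 + 55440 + 51480 + 48048 + 45045 = 2436559, so H_16 = 2436559/720720 (already in lowest terms) ≈ 3.38073. (The PNT-adjacent estimate ln(16) + γ ≈ 3.34980 matches within O(1/n).)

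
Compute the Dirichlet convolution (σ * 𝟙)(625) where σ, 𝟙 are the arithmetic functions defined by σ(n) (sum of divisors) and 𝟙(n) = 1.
(σ * 𝟙)(625) = 975

Divisors of 625: [1, 5, 25, 125, 625]. For each d | 625:
  d = 1: σ(1) · 𝟙(625/1) = 1 · 1 = 1
  d = 5: σ(5) · 𝟙(625/5) = 6 · 1 = 6
  d = 25: σ(25) · 𝟙(625/25) = 31 · 1 = 31
  d = 125: σ(125) · 𝟙(625/125) = 156 · 1 = 156
  d = 625: σ(625) · 𝟙(625/625) = 781 · 1 = 781
Summing: (σ * 𝟙)(625) = 1 + 6 + 31 + 156 + 781 = 975.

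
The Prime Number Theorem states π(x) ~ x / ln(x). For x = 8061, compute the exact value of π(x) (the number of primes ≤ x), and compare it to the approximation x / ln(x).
π(8061) = 1013;  x/ln(x) ≈ 896.19;  relative error ≈ 11.53%.

Directly count primes up to 8061: π(8061) = 1013. The PNT approximation gives 8061/ln(8061) ≈ 8061/8.99479 ≈ 896.19. Relative error (π(x) − x/ln(x)) / π(x) ≈ 11.53%; the approximation is known to undercount slightly (Li(x) is a better estimate).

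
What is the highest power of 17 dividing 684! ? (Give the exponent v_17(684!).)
v_17(684!) = 42

Legendre's formula: v_p(n!) = Σ_{k ≥ 1} ⌊n / p^k⌋. For p = 17, n = 684, the terms are:
  ⌊684/17^1⌋ = ⌊684/17⌋ = 40
  ⌊684/17^2⌋ = ⌊684/289⌋ = 2
(the next term ⌊684/17^3⌋ = 0, terminating the sum). Summing: v_17(684!) = 40 + 2 = 42.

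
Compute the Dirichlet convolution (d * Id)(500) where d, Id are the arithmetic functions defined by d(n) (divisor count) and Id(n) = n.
(d * Id)(500) = 2134

Divisors of 500: [1, 2, 4, 5, 10, 20, 25, 50, 100, 125, 250, 500]. For each d | 500:
  d = 1: d(1) · Id(500/1) = 1 · 500 = 500
  d = 2: d(2) · Id(500/2) = 2 · 250 = 500
  d = 4: d(4) · Id(500/4) = 3 · 125 = 375
  d = 5: d(5) · Id(500/5) = 2 · 100 = 200
  d = 10: d(10) · Id(500/10) = 4 · 50 = 200
  d = 20: d(20) · Id(500/20) = 6 · 25 = 150
  d = 25: d(25) · Id(500/25) = 3 · 20 = 60
  d = 50: d(50) · Id(500/50) = 6 · 10 = 60
  d = 100: d(100) · Id(500/100) = 9 · 5 = 45
  d = 125: d(125) · Id(500/125) = 4 · 4 = 16
  d = 250: d(250) · Id(500/250) = 8 · 2 = 16
  d = 500: d(500) · Id(500/500) = 12 · 1 = 12
Summing: (d * Id)(500) = 500 + 500 + 375 + 200 + 200 + 150 + 60 + 60 + 45 + 16 + 16 + 12 = 2134.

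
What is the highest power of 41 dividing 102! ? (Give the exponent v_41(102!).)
v_41(102!) = 2

Legendre's formula: v_p(n!) = Σ_{k ≥ 1} ⌊n / p^k⌋. For p = 41, n = 102, the terms are:
  ⌊102/41^1⌋ = ⌊102/41⌋ = 2
(the next term ⌊102/41^2⌋ = 0, terminating the sum). Summing: v_41(102!) = 2 = 2.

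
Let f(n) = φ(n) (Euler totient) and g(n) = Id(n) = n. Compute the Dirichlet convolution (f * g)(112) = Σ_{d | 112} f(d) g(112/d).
(φ * Id)(112) = 624

Divisors of 112: [1, 2, 4, 7, 8, 14, 16, 28, 56, 112]. For each d | 112:
  d = 1: φ(1) · Id(112/1) = 1 · 112 = 112
  d = 2: φ(2) · Id(112/2) = 1 · 56 = 56
  d = 4: φ(4) · Id(112/4) = 2 · 28 = 56
  d = 7: φ(7) · Id(112/7) = 6 · 16 = 96
  d = 8: φ(8) · Id(112/8) = 4 · 14 = 56
  d = 14: φ(14) · Id(112/14) = 6 · 8 = 48
  d = 16: φ(16) · Id(112/16) = 8 · 7 = 56
  d = 28: φ(28) · Id(112/28) = 12 · 4 = 48
  d = 56: φ(56) · Id(112/56) = 24 · 2 = 48
  d = 112: φ(112) · Id(112/112) = 48 · 1 = 48
Summing: (φ * Id)(112) = 112 + 56 + 56 + 96 + 56 + 48 + 56 + 48 + 48 + 48 = 624.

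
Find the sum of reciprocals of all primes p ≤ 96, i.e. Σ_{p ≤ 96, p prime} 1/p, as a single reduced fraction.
Σ 1/p = 42605658161771733665696611824842057/23768741896345550770650537601358310

π(96) = 24, so the primes ≤ 96 are [2, 3, 5, 7, 11, 13, 17, 19, 23, 29, 31, 37, 41, 43, 47, 53, 59, 61, 67, 71, 73, 79, 83, 89]. Summing 1/p over these primes: 42605658161771733665696611824842057/23768741896345550770650537601358310 ≈ 1.7925. Mertens estimate ln ln(96) + 0.2615 ≈ 1.7798.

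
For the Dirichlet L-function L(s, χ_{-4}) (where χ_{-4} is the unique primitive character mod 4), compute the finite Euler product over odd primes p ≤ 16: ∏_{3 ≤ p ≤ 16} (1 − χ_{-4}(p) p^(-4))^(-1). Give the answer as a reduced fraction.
∏ = 12412162137375/12550936856576

The odd primes p ≤ 16 are [3, 5, 7, 11, 13]. For each, χ(p) = 1 if p ≡ 1 mod 4, χ(p) = −1 if p ≡ 3 mod 4. Taking (1 − χ(p)/p^4)^(-1) = p^4/(p^4 − χ(p)): (1 − (-1)/3^4)^(-1) · (1 − (1)/5^4)^(-1) · (1 − (-1)/7^4)^(-1) · (1 − (-1)/11^4)^(-1) · (1 − (1)/13^4)^(-1) = 12412162137375/12550936856576.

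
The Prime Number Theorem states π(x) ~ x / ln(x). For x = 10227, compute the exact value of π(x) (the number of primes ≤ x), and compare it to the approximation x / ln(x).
π(10227) = 1254;  x/ln(x) ≈ 1107.68;  relative error ≈ 11.67%.

Directly count primes up to 10227: π(10227) = 1254. The PNT approximation gives 10227/ln(10227) ≈ 10227/9.23279 ≈ 1107.68. Relative error (π(x) − x/ln(x)) / π(x) ≈ 11.67%; the approximation is known to undercount slightly (Li(x) is a better estimate).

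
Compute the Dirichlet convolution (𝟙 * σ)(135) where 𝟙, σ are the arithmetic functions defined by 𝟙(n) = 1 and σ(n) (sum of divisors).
(𝟙 * σ)(135) = 406

Divisors of 135: [1, 3, 5, 9, 15, 27, 45, 135]. For each d | 135:
  d = 1: 𝟙(1) · σ(135/1) = 1 · 240 = 240
  d = 3: 𝟙(3) · σ(135/3) = 1 · 78 = 78
  d = 5: 𝟙(5) · σ(135/5) = 1 · 40 = 40
  d = 9: 𝟙(9) · σ(135/9) = 1 · 24 = 24
  d = 15: 𝟙(15) · σ(135/15) = 1 · 13 = 13
  d = 27: 𝟙(27) · σ(135/27) = 1 · 6 = 6
  d = 45: 𝟙(45) · σ(135/45) = 1 · 4 = 4
  d = 135: 𝟙(135) · σ(135/135) = 1 · 1 = 1
Summing: (𝟙 * σ)(135) = 240 + 78 + 40 + 24 + 13 + 6 + 4 + 1 = 406.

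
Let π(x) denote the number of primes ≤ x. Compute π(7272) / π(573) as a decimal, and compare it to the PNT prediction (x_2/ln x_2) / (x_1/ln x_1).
π(7272)/π(573) = 928/105 ≈ 8.8381;  PNT prediction ≈ 9.0645.

π(573) = 105 and π(7272) = 928, so π(7272)/π(573) ≈ 8.8381. The PNT-predicted ratio is (7272/ln(7272)) / (573/ln(573)) ≈ 9.0645. The two agree to within a few percent, as expected.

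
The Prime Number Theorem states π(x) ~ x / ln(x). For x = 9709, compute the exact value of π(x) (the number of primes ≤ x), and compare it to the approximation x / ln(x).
π(9709) = 1197;  x/ln(x) ≈ 1057.53;  relative error ≈ 11.65%.

Directly count primes up to 9709: π(9709) = 1197. The PNT approximation gives 9709/ln(9709) ≈ 9709/9.18081 ≈ 1057.53. Relative error (π(x) − x/ln(x)) / π(x) ≈ 11.65%; the approximation is known to undercount slightly (Li(x) is a better estimate).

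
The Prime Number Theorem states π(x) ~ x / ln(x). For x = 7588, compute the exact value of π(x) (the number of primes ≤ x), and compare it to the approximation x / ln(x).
π(7588) = 963;  x/ln(x) ≈ 849.31;  relative error ≈ 11.81%.

Directly count primes up to 7588: π(7588) = 963. The PNT approximation gives 7588/ln(7588) ≈ 7588/8.93432 ≈ 849.31. Relative error (π(x) − x/ln(x)) / π(x) ≈ 11.81%; the approximation is known to undercount slightly (Li(x) is a better estimate).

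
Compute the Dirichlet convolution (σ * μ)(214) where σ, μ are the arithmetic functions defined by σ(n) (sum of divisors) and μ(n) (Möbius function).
(σ * μ)(214) = 214

Divisors of 214: [1, 2, 107, 214]. For each d | 214:
  d = 1: σ(1) · μ(214/1) = 1 · 1 = 1
  d = 2: σ(2) · μ(214/2) = 3 · -1 = -3
  d = 107: σ(107) · μ(214/107) = 108 · -1 = -108
  d = 214: σ(214) · μ(214/214) = 324 · 1 = 324
Summing: (σ * μ)(214) = 1 + -3 + -108 + 324 = 214.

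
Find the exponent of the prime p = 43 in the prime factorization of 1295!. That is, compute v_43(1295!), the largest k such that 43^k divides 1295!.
v_43(1295!) = 30

Legendre's formula: v_p(n!) = Σ_{k ≥ 1} ⌊n / p^k⌋. For p = 43, n = 1295, the terms are:
  ⌊1295/43^1⌋ = ⌊1295/43⌋ = 30
(the next term ⌊1295/43^2⌋ = 0, terminating the sum). Summing: v_43(1295!) = 30 = 30.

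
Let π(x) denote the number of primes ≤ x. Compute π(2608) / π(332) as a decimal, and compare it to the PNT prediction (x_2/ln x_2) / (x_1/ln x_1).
π(2608)/π(332) = 378/67 ≈ 5.6418;  PNT prediction ≈ 5.7971.

π(332) = 67 and π(2608) = 378, so π(2608)/π(332) ≈ 5.6418. The PNT-predicted ratio is (2608/ln(2608)) / (332/ln(332)) ≈ 5.7971. The two agree to within a few percent, as expected.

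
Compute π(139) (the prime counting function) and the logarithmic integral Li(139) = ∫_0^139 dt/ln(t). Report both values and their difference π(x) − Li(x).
π(139) = 34;  Li(139) ≈ 38.29;  π(x) − Li(x) ≈ -4.29.

Direct count of primes ≤ 139 gives π(139) = 34. Numerical evaluation of the logarithmic integral gives Li(139) ≈ 38.29. The difference π(x) − Li(x) ≈ -4.29 is typically negative for small/moderate x (Li(x) overestimates), though Littlewood's theorem shows this sign changes infinitely often.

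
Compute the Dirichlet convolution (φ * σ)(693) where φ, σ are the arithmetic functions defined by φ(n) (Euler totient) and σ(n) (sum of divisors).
(φ * σ)(693) = 8316

Divisors of 693: [1, 3, 7, 9, 11, 21, 33, 63, 77, 99, 231, 693]. For each d | 693:
  d = 1: φ(1) · σ(693/1) = 1 · 1248 = 1248
  d = 3: φ(3) · σ(693/3) = 2 · 384 = 768
  d = 7: φ(7) · σ(693/7) = 6 · 156 = 936
  d = 9: φ(9) · σ(693/9) = 6 · 96 = 576
  d = 11: φ(11) · σ(693/11) = 10 · 104 = 1040
  d = 21: φ(21) · σ(693/21) = 12 · 48 = 576
  d = 33: φ(33) · σ(693/33) = 20 · 32 = 640
  d = 63: φ(63) · σ(693/63) = 36 · 12 = 432
  d = 77: φ(77) · σ(693/77) = 60 · 13 = 780
  d = 99: φ(99) · σ(693/99) = 60 · 8 = 480
  d = 231: φ(231) · σ(693/231) = 120 · 4 = 480
  d = 693: φ(693) · σ(693/693) = 360 · 1 = 360
Summing: (φ * σ)(693) = 1248 + 768 + 936 + 576 + 1040 + 576 + 640 + 432 + 780 + 480 + 480 + 360 = 8316.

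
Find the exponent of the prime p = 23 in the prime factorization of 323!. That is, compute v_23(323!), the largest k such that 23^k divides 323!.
v_23(323!) = 14

Legendre's formula: v_p(n!) = Σ_{k ≥ 1} ⌊n / p^k⌋. For p = 23, n = 323, the terms are:
  ⌊323/23^1⌋ = ⌊323/23⌋ = 14
(the next term ⌊323/23^2⌋ = 0, terminating the sum). Summing: v_23(323!) = 14 = 14.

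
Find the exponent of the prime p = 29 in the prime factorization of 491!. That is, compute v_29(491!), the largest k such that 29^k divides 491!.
v_29(491!) = 16

Legendre's formula: v_p(n!) = Σ_{k ≥ 1} ⌊n / p^k⌋. For p = 29, n = 491, the terms are:
  ⌊491/29^1⌋ = ⌊491/29⌋ = 16
(the next term ⌊491/29^2⌋ = 0, terminating the sum). Summing: v_29(491!) = 16 = 16.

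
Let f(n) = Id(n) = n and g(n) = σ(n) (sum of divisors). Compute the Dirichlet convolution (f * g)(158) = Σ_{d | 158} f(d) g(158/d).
(Id * σ)(158) = 795

Divisors of 158: [1, 2, 79, 158]. For each d | 158:
  d = 1: Id(1) · σ(158/1) = 1 · 240 = 240
  d = 2: Id(2) · σ(158/2) = 2 · 80 = 160
  d = 79: Id(79) · σ(158/79) = 79 · 3 = 237
  d = 158: Id(158) · σ(158/158) = 158 · 1 = 158
Summing: (Id * σ)(158) = 240 + 160 + 237 + 158 = 795.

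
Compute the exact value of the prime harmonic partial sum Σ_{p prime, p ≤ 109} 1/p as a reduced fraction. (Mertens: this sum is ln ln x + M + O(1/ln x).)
Σ 1/p = 514977313070181206962860776592994315598662571/279734996817854936178276161872067809674997230

π(109) = 29, so the primes ≤ 109 are [2, 3, 5, 7, 11, 13, 17, 19, 23, 29, 31, 37, 41, 43, 47, 53, 59, 61, 67, 71, 73, 79, 83, 89, 97, 101, 103, 107, 109]. Summing 1/p over these primes: 514977313070181206962860776592994315598662571/279734996817854936178276161872067809674997230 ≈ 1.8409. Mertens estimate ln ln(109) + 0.2615 ≈ 1.8072.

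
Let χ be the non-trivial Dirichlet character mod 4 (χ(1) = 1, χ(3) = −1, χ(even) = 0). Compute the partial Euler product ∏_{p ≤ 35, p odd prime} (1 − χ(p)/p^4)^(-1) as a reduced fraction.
∏ = 1870816715381797956556539609218365/1891731462842378884815364370202624

The odd primes p ≤ 35 are [3, 5, 7, 11, 13, 17, 19, 23, 29, 31]. For each, χ(p) = 1 if p ≡ 1 mod 4, χ(p) = −1 if p ≡ 3 mod 4. Taking (1 − χ(p)/p^4)^(-1) = p^4/(p^4 − χ(p)): (1 − (-1)/3^4)^(-1) · (1 − (1)/5^4)^(-1) · (1 − (-1)/7^4)^(-1) · (1 − (-1)/11^4)^(-1) · (1 − (1)/13^4)^(-1) · (1 − (1)/17^4)^(-1) · (1 − (-1)/19^4)^(-1) · (1 − (-1)/23^4)^(-1) · (1 − (1)/29^4)^(-1) · (1 − (-1)/31^4)^(-1) = 1870816715381797956556539609218365/1891731462842378884815364370202624.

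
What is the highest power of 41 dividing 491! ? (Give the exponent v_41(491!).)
v_41(491!) = 11

Legendre's formula: v_p(n!) = Σ_{k ≥ 1} ⌊n / p^k⌋. For p = 41, n = 491, the terms are:
  ⌊491/41^1⌋ = ⌊491/41⌋ = 11
(the next term ⌊491/41^2⌋ = 0, terminating the sum). Summing: v_41(491!) = 11 = 11.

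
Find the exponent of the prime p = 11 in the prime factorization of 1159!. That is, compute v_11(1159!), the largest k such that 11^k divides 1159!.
v_11(1159!) = 114

Legendre's formula: v_p(n!) = Σ_{k ≥ 1} ⌊n / p^k⌋. For p = 11, n = 1159, the terms are:
  ⌊1159/11^1⌋ = ⌊1159/11⌋ = 105
  ⌊1159/11^2⌋ = ⌊1159/121⌋ = 9
(the next term ⌊1159/11^3⌋ = 0, terminating the sum). Summing: v_11(1159!) = 105 + 9 = 114.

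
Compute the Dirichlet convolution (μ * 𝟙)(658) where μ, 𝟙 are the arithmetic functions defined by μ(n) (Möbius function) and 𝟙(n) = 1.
(μ * 𝟙)(658) = 0

Divisors of 658: [1, 2, 7, 14, 47, 94, 329, 658]. For each d | 658:
  d = 1: μ(1) · 𝟙(658/1) = 1 · 1 = 1
  d = 2: μ(2) · 𝟙(658/2) = -1 · 1 = -1
  d = 7: μ(7) · 𝟙(658/7) = -1 · 1 = -1
  d = 14: μ(14) · 𝟙(658/14) = 1 · 1 = 1
  d = 47: μ(47) · 𝟙(658/47) = -1 · 1 = -1
  d = 94: μ(94) · 𝟙(658/94) = 1 · 1 = 1
  d = 329: μ(329) · 𝟙(658/329) = 1 · 1 = 1
  d = 658: μ(658) · 𝟙(658/658) = -1 · 1 = -1
Summing: (μ * 𝟙)(658) = 1 + -1 + -1 + 1 + -1 + 1 + 1 + -1 = 0.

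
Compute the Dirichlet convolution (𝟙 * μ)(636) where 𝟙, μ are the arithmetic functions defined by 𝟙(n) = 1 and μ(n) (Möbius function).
(𝟙 * μ)(636) = 0

Divisors of 636: [1, 2, 3, 4, 6, 12, 53, 106, 159, 212, 318, 636]. For each d | 636:
  d = 1: 𝟙(1) · μ(636/1) = 1 · 0 = 0
  d = 2: 𝟙(2) · μ(636/2) = 1 · -1 = -1
  d = 3: 𝟙(3) · μ(636/3) = 1 · 0 = 0
  d = 4: 𝟙(4) · μ(636/4) = 1 · 1 = 1
  d = 6: 𝟙(6) · μ(636/6) = 1 · 1 = 1
  d = 12: 𝟙(12) · μ(636/12) = 1 · -1 = -1
  d = 53: 𝟙(53) · μ(636/53) = 1 · 0 = 0
  d = 106: 𝟙(106) · μ(636/106) = 1 · 1 = 1
  d = 159: 𝟙(159) · μ(636/159) = 1 · 0 = 0
  d = 212: 𝟙(212) · μ(636/212) = 1 · -1 = -1
  d = 318: 𝟙(318) · μ(636/318) = 1 · -1 = -1
  d = 636: 𝟙(636) · μ(636/636) = 1 · 1 = 1
Summing: (𝟙 * μ)(636) = 0 + -1 + 0 + 1 + 1 + -1 + 0 + 1 + 0 + -1 + -1 + 1 = 0.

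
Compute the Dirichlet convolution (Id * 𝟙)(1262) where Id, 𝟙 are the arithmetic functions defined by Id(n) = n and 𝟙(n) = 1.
(Id * 𝟙)(1262) = 1896

Divisors of 1262: [1, 2, 631, 1262]. For each d | 1262:
  d = 1: Id(1) · 𝟙(1262/1) = 1 · 1 = 1
  d = 2: Id(2) · 𝟙(1262/2) = 2 · 1 = 2
  d = 631: Id(631) · 𝟙(1262/631) = 631 · 1 = 631
  d = 1262: Id(1262) · 𝟙(1262/1262) = 1262 · 1 = 1262
Summing: (Id * 𝟙)(1262) = 1 + 2 + 631 + 1262 = 1896.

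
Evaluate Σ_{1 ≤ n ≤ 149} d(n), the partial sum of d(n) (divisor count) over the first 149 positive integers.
Σ_{n ≤ 149} d(n) = 768

Compute d(n) for each 1 ≤ n ≤ 149: d(1) = 1, d(2) = 2, d(3) = 2, d(4) = 3, d(5) = 2, d(6) = 4, d(7) = 2, d(8) = 4, d(9) = 3, d(10) = 4, d(11) = 2, d(12) = 6, d(13) = 2, d(14) = 4, d(15) = 4, d(16) = 5, d(17) = 2, d(18) = 6, d(19) = 2, d(20) = 6, d(21) = 4, d(22) = 4, d(23) = 2, d(24) = 8, d(25) = 3, d(26) = 4, d(27) = 4, d(28) = 6, d(29) = 2, d(30) = 8, d(31) = 2, d(32) = 6, d(33) = 4, d(34) = 4, d(35) = 4, d(36) = 9, d(37) = 2, d(38) = 4, d(39) = 4, d(40) = 8, d(41) = 2, d(42) = 8, d(43) = 2, d(44) = 6, d(45) = 6, d(46) = 4, d(47) = 2, d(48) = 10, d(49) = 3, d(50) = 6, d(51) = 4, d(52) = 6, d(53) = 2, d(54) = 8, d(55) = 4, d(56) = 8, d(57) = 4, d(58) = 4, d(59) = 2, d(60) = 12, d(61) = 2, d(62) = 4, d(63) = 6, d(64) = 7, d(65) = 4, d(66) = 8, d(67) = 2, d(68) = 6, d(69) = 4, d(70) = 8, d(71) = 2, d(72) = 12, d(73) = 2, d(74) = 4, d(75) = 6, d(76) = 6, d(77) = 4, d(78) = 8, d(79) = 2, d(80) = 10, d(81) = 5, d(82) = 4, d(83) = 2, d(84) = 12, d(85) = 4, d(86) = 4, d(87) = 4, d(88) = 8, d(89) = 2, d(90) = 12, d(91) = 4, d(92) = 6, d(93) = 4, d(94) = 4, d(95) = 4, d(96) = 12, d(97) = 2, d(98) = 6, d(99) = 6, d(100) = 9, d(101) = 2, d(102) = 8, d(103) = 2, d(104) = 8, d(105) = 8, d(106) = 4, d(107) = 2, d(108) = 12, d(109) = 2, d(110) = 8, d(111) = 4, d(112) = 10, d(113) = 2, d(114) = 8, d(115) = 4, d(116) = 6, d(117) = 6, d(118) = 4, d(119) = 4, d(120) = 16, d(121) = 3, d(122) = 4, d(123) = 4, d(124) = 6, d(125) = 4, d(126) = 12, d(127) = 2, d(128) = 8, d(129) = 4, d(130) = 8, d(131) = 2, d(132) = 12, d(133) = 4, d(134) = 4, d(135) = 8, d(136) = 8, d(137) = 2, d(138) = 8, d(139) = 2, d(140) = 12, d(141) = 4, d(142) = 4, d(143) = 4, d(144) = 15, d(145) = 4, d(146) = 4, d(147) = 6, d(148) = 6, d(149) = 2. Summing all 149 values: 768. (Dirichlet's divisor formula: Σ_{n ≤ x} d(n) = x ln(x) + (2γ − 1) x + O(√x). For x = 149, the asymptotic estimate is ≈ 768.60.)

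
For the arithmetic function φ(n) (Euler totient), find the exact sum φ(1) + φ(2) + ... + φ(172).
Σ_{n ≤ 172} φ(n) = 9022

Compute φ(n) for each 1 ≤ n ≤ 172: φ(1) = 1, φ(2) = 1, φ(3) = 2, φ(4) = 2, φ(5) = 4, φ(6) = 2, φ(7) = 6, φ(8) = 4, φ(9) = 6, φ(10) = 4, φ(11) = 10, φ(12) = 4, φ(13) = 12, φ(14) = 6, φ(15) = 8, φ(16) = 8, φ(17) = 16, φ(18) = 6, φ(19) = 18, φ(20) = 8, φ(21) = 12, φ(22) = 10, φ(23) = 22, φ(24) = 8, φ(25) = 20, φ(26) = 12, φ(27) = 18, φ(28) = 12, φ(29) = 28, φ(30) = 8, φ(31) = 30, φ(32) = 16, φ(33) = 20, φ(34) = 16, φ(35) = 24, φ(36) = 12, φ(37) = 36, φ(38) = 18, φ(39) = 24, φ(40) = 16, φ(41) = 40, φ(42) = 12, φ(43) = 42, φ(44) = 20, φ(45) = 24, φ(46) = 22, φ(47) = 46, φ(48) = 16, φ(49) = 42, φ(50) = 20, φ(51) = 32, φ(52) = 24, φ(53) = 52, φ(54) = 18, φ(55) = 40, φ(56) = 24, φ(57) = 36, φ(58) = 28, φ(59) = 58, φ(60) = 16, φ(61) = 60, φ(62) = 30, φ(63) = 36, φ(64) = 32, φ(65) = 48, φ(66) = 20, φ(67) = 66, φ(68) = 32, φ(69) = 44, φ(70) = 24, φ(71) = 70, φ(72) = 24, φ(73) = 72, φ(74) = 36, φ(75) = 40, φ(76) = 36, φ(77) = 60, φ(78) = 24, φ(79) = 78, φ(80) = 32, φ(81) = 54, φ(82) = 40, φ(83) = 82, φ(84) = 24, φ(85) = 64, φ(86) = 42, φ(87) = 56, φ(88) = 40, φ(89) = 88, φ(90) = 24, φ(91) = 72, φ(92) = 44, φ(93) = 60, φ(94) = 46, φ(95) = 72, φ(96) = 32, φ(97) = 96, φ(98) = 42, φ(99) = 60, φ(100) = 40, φ(101) = 100, φ(102) = 32, φ(103) = 102, φ(104) = 48, φ(105) = 48, φ(106) = 52, φ(107) = 106, φ(108) = 36, φ(109) = 108, φ(110) = 40, φ(111) = 72, φ(112) = 48, φ(113) = 112, φ(114) = 36, φ(115) = 88, φ(116) = 56, φ(117) = 72, φ(118) = 58, φ(119) = 96, φ(120) = 32, φ(121) = 110, φ(122) = 60, φ(123) = 80, φ(124) = 60, φ(125) = 100, φ(126) = 36, φ(127) = 126, φ(128) = 64, φ(129) = 84, φ(130) = 48, φ(131) = 130, φ(132) = 40, φ(133) = 108, φ(134) = 66, φ(135) = 72, φ(136) = 64, φ(137) = 136, φ(138) = 44, φ(139) = 138, φ(140) = 48, φ(141) = 92, φ(142) = 70, φ(143) = 120, φ(144) = 48, φ(145) = 112, φ(146) = 72, φ(147) = 84, φ(148) = 72, φ(149) = 148, φ(150) = 40, φ(151) = 150, φ(152) = 72, φ(153) = 96, φ(154) = 60, φ(155) = 120, φ(156) = 48, φ(157) = 156, φ(158) = 78, φ(159) = 104, φ(160) = 64, φ(161) = 132, φ(162) = 54, φ(163) = 162, φ(164) = 80, φ(165) = 80, φ(166) = 82, φ(167) = 166, φ(168) = 48, φ(169) = 156, φ(170) = 64, φ(171) = 108, φ(172) = 84. Summing all 172 values: 9022. (Average order: Σ_{n ≤ x} φ(n) ~ (3/π²) x². For x = 172, (3/π²)·172² ≈ 8992.46.)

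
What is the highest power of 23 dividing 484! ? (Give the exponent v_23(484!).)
v_23(484!) = 21

Legendre's formula: v_p(n!) = Σ_{k ≥ 1} ⌊n / p^k⌋. For p = 23, n = 484, the terms are:
  ⌊484/23^1⌋ = ⌊484/23⌋ = 21
(the next term ⌊484/23^2⌋ = 0, terminating the sum). Summing: v_23(484!) = 21 = 21.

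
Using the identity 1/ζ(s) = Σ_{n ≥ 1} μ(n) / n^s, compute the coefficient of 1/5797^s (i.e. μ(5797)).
μ(5797) = -1

Factor n = 5797 = 11 · 17 · 31. μ(n) = 0 if any exponent ≥ 2 (not squarefree); otherwise μ(n) = (−1)^{ω(n)} where ω(n) is the number of distinct prime factors. Applying: μ(5797) = -1.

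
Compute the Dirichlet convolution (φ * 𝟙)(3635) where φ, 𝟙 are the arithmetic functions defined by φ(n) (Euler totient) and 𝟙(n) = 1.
(φ * 𝟙)(3635) = 3635

Divisors of 3635: [1, 5, 727, 3635]. For each d | 3635:
  d = 1: φ(1) · 𝟙(3635/1) = 1 · 1 = 1
  d = 5: φ(5) · 𝟙(3635/5) = 4 · 1 = 4
  d = 727: φ(727) · 𝟙(3635/727) = 726 · 1 = 726
  d = 3635: φ(3635) · 𝟙(3635/3635) = 2904 · 1 = 2904
Summing: (φ * 𝟙)(3635) = 1 + 4 + 726 + 2904 = 3635.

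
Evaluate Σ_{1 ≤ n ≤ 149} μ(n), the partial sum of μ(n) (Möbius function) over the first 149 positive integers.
Σ_{n ≤ 149} μ(n) = 0

Compute μ(n) for each 1 ≤ n ≤ 149: μ(1) = 1, μ(2) = -1, μ(3) = -1, μ(4) = 0, μ(5) = -1, μ(6) = 1, μ(7) = -1, μ(8) = 0, μ(9) = 0, μ(10) = 1, μ(11) = -1, μ(12) = 0, μ(13) = -1, μ(14) = 1, μ(15) = 1, μ(16) = 0, μ(17) = -1, μ(18) = 0, μ(19) = -1, μ(20) = 0, μ(21) = 1, μ(22) = 1, μ(23) = -1, μ(24) = 0, μ(25) = 0, μ(26) = 1, μ(27) = 0, μ(28) = 0, μ(29) = -1, μ(30) = -1, μ(31) = -1, μ(32) = 0, μ(33) = 1, μ(34) = 1, μ(35) = 1, μ(36) = 0, μ(37) = -1, μ(38) = 1, μ(39) = 1, μ(40) = 0, μ(41) = -1, μ(42) = -1, μ(43) = -1, μ(44) = 0, μ(45) = 0, μ(46) = 1, μ(47) = -1, μ(48) = 0, μ(49) = 0, μ(50) = 0, μ(51) = 1, μ(52) = 0, μ(53) = -1, μ(54) = 0, μ(55) = 1, μ(56) = 0, μ(57) = 1, μ(58) = 1, μ(59) = -1, μ(60) = 0, μ(61) = -1, μ(62) = 1, μ(63) = 0, μ(64) = 0, μ(65) = 1, μ(66) = -1, μ(67) = -1, μ(68) = 0, μ(69) = 1, μ(70) = -1, μ(71) = -1, μ(72) = 0, μ(73) = -1, μ(74) = 1, μ(75) = 0, μ(76) = 0, μ(77) = 1, μ(78) = -1, μ(79) = -1, μ(80) = 0, μ(81) = 0, μ(82) = 1, μ(83) = -1, μ(84) = 0, μ(85) = 1, μ(86) = 1, μ(87) = 1, μ(88) = 0, μ(89) = -1, μ(90) = 0, μ(91) = 1, μ(92) = 0, μ(93) = 1, μ(94) = 1, μ(95) = 1, μ(96) = 0, μ(97) = -1, μ(98) = 0, μ(99) = 0, μ(100) = 0, μ(101) = -1, μ(102) = -1, μ(103) = -1, μ(104) = 0, μ(105) = -1, μ(106) = 1, μ(107) = -1, μ(108) = 0, μ(109) = -1, μ(110) = -1, μ(111) = 1, μ(112) = 0, μ(113) = -1, μ(114) = -1, μ(115) = 1, μ(116) = 0, μ(117) = 0, μ(118) = 1, μ(119) = 1, μ(120) = 0, μ(121) = 0, μ(122) = 1, μ(123) = 1, μ(124) = 0, μ(125) = 0, μ(126) = 0, μ(127) = -1, μ(128) = 0, μ(129) = 1, μ(130) = -1, μ(131) = -1, μ(132) = 0, μ(133) = 1, μ(134) = 1, μ(135) = 0, μ(136) = 0, μ(137) = -1, μ(138) = -1, μ(139) = -1, μ(140) = 0, μ(141) = 1, μ(142) = 1, μ(143) = 1, μ(144) = 0, μ(145) = 1, μ(146) = 1, μ(147) = 0, μ(148) = 0, μ(149) = -1. Summing all 149 values: 0. (Mertens function M(x) = Σ_{n ≤ x} μ(n); on average M(x) should be small (PNT ⟺ M(x) = o(x)).)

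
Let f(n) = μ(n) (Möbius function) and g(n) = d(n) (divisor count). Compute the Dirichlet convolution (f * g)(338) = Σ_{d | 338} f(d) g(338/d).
(μ * d)(338) = 1

Divisors of 338: [1, 2, 13, 26, 169, 338]. For each d | 338:
  d = 1: μ(1) · d(338/1) = 1 · 6 = 6
  d = 2: μ(2) · d(338/2) = -1 · 3 = -3
  d = 13: μ(13) · d(338/13) = -1 · 4 = -4
  d = 26: μ(26) · d(338/26) = 1 · 2 = 2
  d = 169: μ(169) · d(338/169) = 0 · 2 = 0
  d = 338: μ(338) · d(338/338) = 0 · 1 = 0
Summing: (μ * d)(338) = 6 + -3 + -4 + 2 + 0 + 0 = 1.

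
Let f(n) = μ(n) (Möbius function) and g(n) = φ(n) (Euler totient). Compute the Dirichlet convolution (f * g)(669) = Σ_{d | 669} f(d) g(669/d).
(μ * φ)(669) = 221

Divisors of 669: [1, 3, 223, 669]. For each d | 669:
  d = 1: μ(1) · φ(669/1) = 1 · 444 = 444
  d = 3: μ(3) · φ(669/3) = -1 · 222 = -222
  d = 223: μ(223) · φ(669/223) = -1 · 2 = -2
  d = 669: μ(669) · φ(669/669) = 1 · 1 = 1
Summing: (μ * φ)(669) = 444 + -222 + -2 + 1 = 221.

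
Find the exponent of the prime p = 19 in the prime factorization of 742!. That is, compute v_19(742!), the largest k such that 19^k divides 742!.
v_19(742!) = 41

Legendre's formula: v_p(n!) = Σ_{k ≥ 1} ⌊n / p^k⌋. For p = 19, n = 742, the terms are:
  ⌊742/19^1⌋ = ⌊742/19⌋ = 39
  ⌊742/19^2⌋ = ⌊742/361⌋ = 2
(the next term ⌊742/19^3⌋ = 0, terminating the sum). Summing: v_19(742!) = 39 + 2 = 41.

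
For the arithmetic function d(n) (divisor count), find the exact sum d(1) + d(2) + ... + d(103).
Σ_{n ≤ 103} d(n) = 494

Compute d(n) for each 1 ≤ n ≤ 103: d(1) = 1, d(2) = 2, d(3) = 2, d(4) = 3, d(5) = 2, d(6) = 4, d(7) = 2, d(8) = 4, d(9) = 3, d(10) = 4, d(11) = 2, d(12) = 6, d(13) = 2, d(14) = 4, d(15) = 4, d(16) = 5, d(17) = 2, d(18) = 6, d(19) = 2, d(20) = 6, d(21) = 4, d(22) = 4, d(23) = 2, d(24) = 8, d(25) = 3, d(26) = 4, d(27) = 4, d(28) = 6, d(29) = 2, d(30) = 8, d(31) = 2, d(32) = 6, d(33) = 4, d(34) = 4, d(35) = 4, d(36) = 9, d(37) = 2, d(38) = 4, d(39) = 4, d(40) = 8, d(41) = 2, d(42) = 8, d(43) = 2, d(44) = 6, d(45) = 6, d(46) = 4, d(47) = 2, d(48) = 10, d(49) = 3, d(50) = 6, d(51) = 4, d(52) = 6, d(53) = 2, d(54) = 8, d(55) = 4, d(56) = 8, d(57) = 4, d(58) = 4, d(59) = 2, d(60) = 12, d(61) = 2, d(62) = 4, d(63) = 6, d(64) = 7, d(65) = 4, d(66) = 8, d(67) = 2, d(68) = 6, d(69) = 4, d(70) = 8, d(71) = 2, d(72) = 12, d(73) = 2, d(74) = 4, d(75) = 6, d(76) = 6, d(77) = 4, d(78) = 8, d(79) = 2, d(80) = 10, d(81) = 5, d(82) = 4, d(83) = 2, d(84) = 12, d(85) = 4, d(86) = 4, d(87) = 4, d(88) = 8, d(89) = 2, d(90) = 12, d(91) = 4, d(92) = 6, d(93) = 4, d(94) = 4, d(95) = 4, d(96) = 12, d(97) = 2, d(98) = 6, d(99) = 6, d(100) = 9, d(101) = 2, d(102) = 8, d(103) = 2. Summing all 103 values: 494. (Dirichlet's divisor formula: Σ_{n ≤ x} d(n) = x ln(x) + (2γ − 1) x + O(√x). For x = 103, the asymptotic estimate is ≈ 493.28.)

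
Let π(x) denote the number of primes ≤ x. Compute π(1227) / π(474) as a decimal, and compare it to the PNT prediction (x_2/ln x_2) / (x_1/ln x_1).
π(1227)/π(474) = 200/91 ≈ 2.1978;  PNT prediction ≈ 2.2424.

π(474) = 91 and π(1227) = 200, so π(1227)/π(474) ≈ 2.1978. The PNT-predicted ratio is (1227/ln(1227)) / (474/ln(474)) ≈ 2.2424. The two agree to within a few percent, as expected.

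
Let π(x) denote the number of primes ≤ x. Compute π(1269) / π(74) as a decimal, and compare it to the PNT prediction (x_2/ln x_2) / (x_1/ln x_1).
π(1269)/π(74) = 205/21 ≈ 9.7619;  PNT prediction ≈ 10.3287.

π(74) = 21 and π(1269) = 205, so π(1269)/π(74) ≈ 9.7619. The PNT-predicted ratio is (1269/ln(1269)) / (74/ln(74)) ≈ 10.3287. The two agree to within a few percent, as expected.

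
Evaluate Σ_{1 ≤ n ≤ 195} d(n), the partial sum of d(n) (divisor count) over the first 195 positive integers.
Σ_{n ≤ 195} d(n) = 1061

Compute d(n) for each 1 ≤ n ≤ 195: d(1) = 1, d(2) = 2, d(3) = 2, d(4) = 3, d(5) = 2, d(6) = 4, d(7) = 2, d(8) = 4, d(9) = 3, d(10) = 4, d(11) = 2, d(12) = 6, d(13) = 2, d(14) = 4, d(15) = 4, d(16) = 5, d(17) = 2, d(18) = 6, d(19) = 2, d(20) = 6, d(21) = 4, d(22) = 4, d(23) = 2, d(24) = 8, d(25) = 3, d(26) = 4, d(27) = 4, d(28) = 6, d(29) = 2, d(30) = 8, d(31) = 2, d(32) = 6, d(33) = 4, d(34) = 4, d(35) = 4, d(36) = 9, d(37) = 2, d(38) = 4, d(39) = 4, d(40) = 8, d(41) = 2, d(42) = 8, d(43) = 2, d(44) = 6, d(45) = 6, d(46) = 4, d(47) = 2, d(48) = 10, d(49) = 3, d(50) = 6, d(51) = 4, d(52) = 6, d(53) = 2, d(54) = 8, d(55) = 4, d(56) = 8, d(57) = 4, d(58) = 4, d(59) = 2, d(60) = 12, d(61) = 2, d(62) = 4, d(63) = 6, d(64) = 7, d(65) = 4, d(66) = 8, d(67) = 2, d(68) = 6, d(69) = 4, d(70) = 8, d(71) = 2, d(72) = 12, d(73) = 2, d(74) = 4, d(75) = 6, d(76) = 6, d(77) = 4, d(78) = 8, d(79) = 2, d(80) = 10, d(81) = 5, d(82) = 4, d(83) = 2, d(84) = 12, d(85) = 4, d(86) = 4, d(87) = 4, d(88) = 8, d(89) = 2, d(90) = 12, d(91) = 4, d(92) = 6, d(93) = 4, d(94) = 4, d(95) = 4, d(96) = 12, d(97) = 2, d(98) = 6, d(99) = 6, d(100) = 9, d(101) = 2, d(102) = 8, d(103) = 2, d(104) = 8, d(105) = 8, d(106) = 4, d(107) = 2, d(108) = 12, d(109) = 2, d(110) = 8, d(111) = 4, d(112) = 10, d(113) = 2, d(114) = 8, d(115) = 4, d(116) = 6, d(117) = 6, d(118) = 4, d(119) = 4, d(120) = 16, d(121) = 3, d(122) = 4, d(123) = 4, d(124) = 6, d(125) = 4, d(126) = 12, d(127) = 2, d(128) = 8, d(129) = 4, d(130) = 8, d(131) = 2, d(132) = 12, d(133) = 4, d(134) = 4, d(135) = 8, d(136) = 8, d(137) = 2, d(138) = 8, d(139) = 2, d(140) = 12, d(141) = 4, d(142) = 4, d(143) = 4, d(144) = 15, d(145) = 4, d(146) = 4, d(147) = 6, d(148) = 6, d(149) = 2, d(150) = 12, d(151) = 2, d(152) = 8, d(153) = 6, d(154) = 8, d(155) = 4, d(156) = 12, d(157) = 2, d(158) = 4, d(159) = 4, d(160) = 12, d(161) = 4, d(162) = 10, d(163) = 2, d(164) = 6, d(165) = 8, d(166) = 4, d(167) = 2, d(168) = 16, d(169) = 3, d(170) = 8, d(171) = 6, d(172) = 6, d(173) = 2, d(174) = 8, d(175) = 6, d(176) = 10, d(177) = 4, d(178) = 4, d(179) = 2, d(180) = 18, d(181) = 2, d(182) = 8, d(183) = 4, d(184) = 8, d(185) = 4, d(186) = 8, d(187) = 4, d(188) = 6, d(189) = 8, d(190) = 8, d(191) = 2, d(192) = 14, d(193) = 2, d(194) = 4, d(195) = 8. Summing all 195 values: 1061. (Dirichlet's divisor formula: Σ_{n ≤ x} d(n) = x ln(x) + (2γ − 1) x + O(√x). For x = 195, the asymptotic estimate is ≈ 1058.35.)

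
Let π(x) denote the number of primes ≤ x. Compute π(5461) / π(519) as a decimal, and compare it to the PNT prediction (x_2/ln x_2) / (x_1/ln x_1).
π(5461)/π(519) = 721/97 ≈ 7.4330;  PNT prediction ≈ 7.6445.

π(519) = 97 and π(5461) = 721, so π(5461)/π(519) ≈ 7.4330. The PNT-predicted ratio is (5461/ln(5461)) / (519/ln(519)) ≈ 7.6445. The two agree to within a few percent, as expected.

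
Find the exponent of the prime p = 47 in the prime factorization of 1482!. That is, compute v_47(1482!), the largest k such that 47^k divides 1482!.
v_47(1482!) = 31

Legendre's formula: v_p(n!) = Σ_{k ≥ 1} ⌊n / p^k⌋. For p = 47, n = 1482, the terms are:
  ⌊1482/47^1⌋ = ⌊1482/47⌋ = 31
(the next term ⌊1482/47^2⌋ = 0, terminating the sum). Summing: v_47(1482!) = 31 = 31.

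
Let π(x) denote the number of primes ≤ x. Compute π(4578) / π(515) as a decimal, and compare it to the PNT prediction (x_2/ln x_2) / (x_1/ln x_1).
π(4578)/π(515) = 619/97 ≈ 6.3814;  PNT prediction ≈ 6.5852.

π(515) = 97 and π(4578) = 619, so π(4578)/π(515) ≈ 6.3814. The PNT-predicted ratio is (4578/ln(4578)) / (515/ln(515)) ≈ 6.5852. The two agree to within a few percent, as expected.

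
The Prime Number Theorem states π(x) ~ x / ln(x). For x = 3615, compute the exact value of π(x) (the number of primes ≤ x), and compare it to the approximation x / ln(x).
π(3615) = 505;  x/ln(x) ≈ 441.24;  relative error ≈ 12.63%.

Directly count primes up to 3615: π(3615) = 505. The PNT approximation gives 3615/ln(3615) ≈ 3615/8.19285 ≈ 441.24. Relative error (π(x) − x/ln(x)) / π(x) ≈ 12.63%; the approximation is known to undercount slightly (Li(x) is a better estimate).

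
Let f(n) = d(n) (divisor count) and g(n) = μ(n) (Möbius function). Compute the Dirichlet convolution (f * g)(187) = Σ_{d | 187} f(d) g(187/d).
(d * μ)(187) = 1

Divisors of 187: [1, 11, 17, 187]. For each d | 187:
  d = 1: d(1) · μ(187/1) = 1 · 1 = 1
  d = 11: d(11) · μ(187/11) = 2 · -1 = -2
  d = 17: d(17) · μ(187/17) = 2 · -1 = -2
  d = 187: d(187) · μ(187/187) = 4 · 1 = 4
Summing: (d * μ)(187) = 1 + -2 + -2 + 4 = 1.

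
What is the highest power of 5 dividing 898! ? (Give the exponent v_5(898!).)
v_5(898!) = 222

Legendre's formula: v_p(n!) = Σ_{k ≥ 1} ⌊n / p^k⌋. For p = 5, n = 898, the terms are:
  ⌊898/5^1⌋ = ⌊898/5⌋ = 179
  ⌊898/5^2⌋ = ⌊898/25⌋ = 35
  ⌊898/5^3⌋ = ⌊898/125⌋ = 7
  ⌊898/5^4⌋ = ⌊898/625⌋ = 1
(the next term ⌊898/5^5⌋ = 0, terminating the sum). Summing: v_5(898!) = 179 + 35 + 7 + 1 = 222.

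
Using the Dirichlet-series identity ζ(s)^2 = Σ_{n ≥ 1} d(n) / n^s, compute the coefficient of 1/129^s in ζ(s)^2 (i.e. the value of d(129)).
d(129) = 4

ζ(s)^2 = (Σ 1/m^s)(Σ 1/k^s). The coefficient of 1/n^s in the product is the number of ordered pairs (m, k) with mk = n, which equals d(n). For n = 129, divisors are [1, 3, 43, 129], so d(129) = 4.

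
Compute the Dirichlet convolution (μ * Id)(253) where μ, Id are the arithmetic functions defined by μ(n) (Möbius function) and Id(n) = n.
(μ * Id)(253) = 220

Divisors of 253: [1, 11, 23, 253]. For each d | 253:
  d = 1: μ(1) · Id(253/1) = 1 · 253 = 253
  d = 11: μ(11) · Id(253/11) = -1 · 23 = -23
  d = 23: μ(23) · Id(253/23) = -1 · 11 = -11
  d = 253: μ(253) · Id(253/253) = 1 · 1 = 1
Summing: (μ * Id)(253) = 253 + -23 + -11 + 1 = 220.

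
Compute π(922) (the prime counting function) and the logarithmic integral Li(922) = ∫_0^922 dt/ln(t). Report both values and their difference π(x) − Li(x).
π(922) = 157;  Li(922) ≈ 166.25;  π(x) − Li(x) ≈ -9.25.

Direct count of primes ≤ 922 gives π(922) = 157. Numerical evaluation of the logarithmic integral gives Li(922) ≈ 166.25. The difference π(x) − Li(x) ≈ -9.25 is typically negative for small/moderate x (Li(x) overestimates), though Littlewood's theorem shows this sign changes infinitely often.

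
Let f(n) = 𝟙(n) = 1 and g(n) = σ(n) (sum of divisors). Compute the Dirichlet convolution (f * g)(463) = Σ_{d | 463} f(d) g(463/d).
(𝟙 * σ)(463) = 465

Divisors of 463: [1, 463]. For each d | 463:
  d = 1: 𝟙(1) · σ(463/1) = 1 · 464 = 464
  d = 463: 𝟙(463) · σ(463/463) = 1 · 1 = 1
Summing: (𝟙 * σ)(463) = 464 + 1 = 465.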